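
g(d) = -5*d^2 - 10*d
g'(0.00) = -10.00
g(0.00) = 0.00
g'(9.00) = -100.00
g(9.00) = -495.00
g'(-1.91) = 9.10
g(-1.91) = 0.86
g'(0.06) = -10.60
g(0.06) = -0.62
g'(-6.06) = 50.60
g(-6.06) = -123.02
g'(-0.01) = -9.90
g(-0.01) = 0.10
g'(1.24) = -22.40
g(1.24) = -20.09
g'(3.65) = -46.50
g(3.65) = -103.11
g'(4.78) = -57.80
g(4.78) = -162.04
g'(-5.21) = 42.10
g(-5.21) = -83.62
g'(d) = -10*d - 10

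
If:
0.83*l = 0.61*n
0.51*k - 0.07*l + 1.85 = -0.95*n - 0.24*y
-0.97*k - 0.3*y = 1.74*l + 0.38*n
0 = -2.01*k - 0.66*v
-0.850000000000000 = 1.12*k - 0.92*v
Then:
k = -0.22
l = 3.27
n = 4.45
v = 0.66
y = -23.92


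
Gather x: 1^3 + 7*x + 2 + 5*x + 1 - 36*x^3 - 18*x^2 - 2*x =-36*x^3 - 18*x^2 + 10*x + 4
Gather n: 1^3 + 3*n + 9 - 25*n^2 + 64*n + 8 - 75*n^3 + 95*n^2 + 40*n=-75*n^3 + 70*n^2 + 107*n + 18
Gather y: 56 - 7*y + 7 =63 - 7*y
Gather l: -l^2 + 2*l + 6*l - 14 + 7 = -l^2 + 8*l - 7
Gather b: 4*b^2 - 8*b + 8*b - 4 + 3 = 4*b^2 - 1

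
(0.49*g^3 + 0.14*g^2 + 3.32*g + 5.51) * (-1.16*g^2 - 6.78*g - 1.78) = -0.5684*g^5 - 3.4846*g^4 - 5.6726*g^3 - 29.1504*g^2 - 43.2674*g - 9.8078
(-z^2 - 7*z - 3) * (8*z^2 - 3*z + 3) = -8*z^4 - 53*z^3 - 6*z^2 - 12*z - 9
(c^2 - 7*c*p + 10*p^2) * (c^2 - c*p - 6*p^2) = c^4 - 8*c^3*p + 11*c^2*p^2 + 32*c*p^3 - 60*p^4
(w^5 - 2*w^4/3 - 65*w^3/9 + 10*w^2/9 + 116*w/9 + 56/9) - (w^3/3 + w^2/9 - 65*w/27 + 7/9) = w^5 - 2*w^4/3 - 68*w^3/9 + w^2 + 413*w/27 + 49/9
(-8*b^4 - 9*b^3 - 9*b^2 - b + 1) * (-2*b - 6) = 16*b^5 + 66*b^4 + 72*b^3 + 56*b^2 + 4*b - 6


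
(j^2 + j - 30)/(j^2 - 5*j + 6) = (j^2 + j - 30)/(j^2 - 5*j + 6)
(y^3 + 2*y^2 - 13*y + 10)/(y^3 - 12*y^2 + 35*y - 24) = (y^2 + 3*y - 10)/(y^2 - 11*y + 24)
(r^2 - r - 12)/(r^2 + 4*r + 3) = (r - 4)/(r + 1)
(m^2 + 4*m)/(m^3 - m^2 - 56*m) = (m + 4)/(m^2 - m - 56)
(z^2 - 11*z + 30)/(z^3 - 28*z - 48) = (z - 5)/(z^2 + 6*z + 8)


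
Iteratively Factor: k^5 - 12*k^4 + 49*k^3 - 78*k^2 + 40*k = (k - 2)*(k^4 - 10*k^3 + 29*k^2 - 20*k) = (k - 2)*(k - 1)*(k^3 - 9*k^2 + 20*k) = k*(k - 2)*(k - 1)*(k^2 - 9*k + 20) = k*(k - 4)*(k - 2)*(k - 1)*(k - 5)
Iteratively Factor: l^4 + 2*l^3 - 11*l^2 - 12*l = (l + 4)*(l^3 - 2*l^2 - 3*l) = (l - 3)*(l + 4)*(l^2 + l) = l*(l - 3)*(l + 4)*(l + 1)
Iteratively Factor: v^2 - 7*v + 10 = (v - 2)*(v - 5)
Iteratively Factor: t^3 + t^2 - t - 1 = (t - 1)*(t^2 + 2*t + 1) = (t - 1)*(t + 1)*(t + 1)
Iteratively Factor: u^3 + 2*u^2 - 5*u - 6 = (u - 2)*(u^2 + 4*u + 3) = (u - 2)*(u + 1)*(u + 3)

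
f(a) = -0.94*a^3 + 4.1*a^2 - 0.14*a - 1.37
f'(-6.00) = -150.86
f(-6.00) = 350.11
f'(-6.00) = -150.86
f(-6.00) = 350.11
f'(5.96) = -51.44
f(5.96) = -55.57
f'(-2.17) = -31.21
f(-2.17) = 27.85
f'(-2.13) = -30.40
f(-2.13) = 26.61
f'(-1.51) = -18.95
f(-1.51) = 11.43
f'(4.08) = -13.63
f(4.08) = 2.47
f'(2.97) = -0.66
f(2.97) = 9.75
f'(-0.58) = -5.84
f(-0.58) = 0.27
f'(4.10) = -13.92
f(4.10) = 2.19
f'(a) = -2.82*a^2 + 8.2*a - 0.14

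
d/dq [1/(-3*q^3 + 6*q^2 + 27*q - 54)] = (q^2 - 4*q/3 - 3)/(q^3 - 2*q^2 - 9*q + 18)^2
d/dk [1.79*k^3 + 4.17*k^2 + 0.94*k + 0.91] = 5.37*k^2 + 8.34*k + 0.94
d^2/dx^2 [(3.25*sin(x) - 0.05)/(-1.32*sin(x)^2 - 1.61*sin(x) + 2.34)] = (5.66280000000002*sin(x)^5 - 7.25537999999999*sin(x)^4 + 48.58722*sin(x)^3 + 12.019405*sin(x)^2 - 41.98671*sin(x) - 23.92001)/(1.32*sin(x)^2 + 1.61*sin(x) - 2.34)^3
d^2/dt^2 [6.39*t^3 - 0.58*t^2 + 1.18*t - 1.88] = 38.34*t - 1.16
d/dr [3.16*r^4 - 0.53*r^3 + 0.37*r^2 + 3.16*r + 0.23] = 12.64*r^3 - 1.59*r^2 + 0.74*r + 3.16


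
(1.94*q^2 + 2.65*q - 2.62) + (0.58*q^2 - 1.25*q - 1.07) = 2.52*q^2 + 1.4*q - 3.69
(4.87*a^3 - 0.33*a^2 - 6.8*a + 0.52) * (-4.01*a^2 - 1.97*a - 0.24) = -19.5287*a^5 - 8.2706*a^4 + 26.7493*a^3 + 11.39*a^2 + 0.6076*a - 0.1248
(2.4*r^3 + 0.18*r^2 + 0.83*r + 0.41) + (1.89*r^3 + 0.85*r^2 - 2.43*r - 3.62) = 4.29*r^3 + 1.03*r^2 - 1.6*r - 3.21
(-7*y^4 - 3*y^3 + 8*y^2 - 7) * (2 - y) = 7*y^5 - 11*y^4 - 14*y^3 + 16*y^2 + 7*y - 14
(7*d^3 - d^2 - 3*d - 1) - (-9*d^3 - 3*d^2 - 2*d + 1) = 16*d^3 + 2*d^2 - d - 2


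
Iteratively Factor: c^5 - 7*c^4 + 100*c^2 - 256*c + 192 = (c - 2)*(c^4 - 5*c^3 - 10*c^2 + 80*c - 96) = (c - 2)*(c + 4)*(c^3 - 9*c^2 + 26*c - 24) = (c - 2)^2*(c + 4)*(c^2 - 7*c + 12) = (c - 4)*(c - 2)^2*(c + 4)*(c - 3)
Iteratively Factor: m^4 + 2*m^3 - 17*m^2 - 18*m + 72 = (m - 2)*(m^3 + 4*m^2 - 9*m - 36) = (m - 2)*(m + 3)*(m^2 + m - 12) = (m - 2)*(m + 3)*(m + 4)*(m - 3)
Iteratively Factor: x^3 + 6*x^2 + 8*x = (x)*(x^2 + 6*x + 8) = x*(x + 4)*(x + 2)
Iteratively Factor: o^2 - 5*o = (o - 5)*(o)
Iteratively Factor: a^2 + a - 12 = (a + 4)*(a - 3)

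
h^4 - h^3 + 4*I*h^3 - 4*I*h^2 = h^2*(h - 1)*(h + 4*I)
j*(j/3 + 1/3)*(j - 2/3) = j^3/3 + j^2/9 - 2*j/9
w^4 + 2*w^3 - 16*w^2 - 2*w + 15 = (w - 3)*(w - 1)*(w + 1)*(w + 5)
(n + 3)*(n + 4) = n^2 + 7*n + 12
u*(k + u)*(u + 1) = k*u^2 + k*u + u^3 + u^2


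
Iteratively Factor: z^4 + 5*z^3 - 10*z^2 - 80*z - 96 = (z + 2)*(z^3 + 3*z^2 - 16*z - 48) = (z - 4)*(z + 2)*(z^2 + 7*z + 12) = (z - 4)*(z + 2)*(z + 4)*(z + 3)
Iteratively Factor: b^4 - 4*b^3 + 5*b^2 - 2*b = (b - 2)*(b^3 - 2*b^2 + b) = (b - 2)*(b - 1)*(b^2 - b) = (b - 2)*(b - 1)^2*(b)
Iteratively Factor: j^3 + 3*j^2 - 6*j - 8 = (j + 4)*(j^2 - j - 2) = (j - 2)*(j + 4)*(j + 1)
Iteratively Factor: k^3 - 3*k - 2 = (k + 1)*(k^2 - k - 2) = (k + 1)^2*(k - 2)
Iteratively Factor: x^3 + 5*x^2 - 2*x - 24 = (x - 2)*(x^2 + 7*x + 12) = (x - 2)*(x + 3)*(x + 4)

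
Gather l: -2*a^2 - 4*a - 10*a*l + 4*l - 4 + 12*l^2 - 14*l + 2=-2*a^2 - 4*a + 12*l^2 + l*(-10*a - 10) - 2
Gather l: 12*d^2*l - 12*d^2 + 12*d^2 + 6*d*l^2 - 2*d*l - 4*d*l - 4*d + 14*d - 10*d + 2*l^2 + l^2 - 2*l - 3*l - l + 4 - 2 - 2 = l^2*(6*d + 3) + l*(12*d^2 - 6*d - 6)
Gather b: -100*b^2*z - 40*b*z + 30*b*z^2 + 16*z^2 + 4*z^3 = -100*b^2*z + b*(30*z^2 - 40*z) + 4*z^3 + 16*z^2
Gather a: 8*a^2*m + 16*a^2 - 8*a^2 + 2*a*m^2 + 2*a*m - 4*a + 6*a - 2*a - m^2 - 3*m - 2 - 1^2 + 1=a^2*(8*m + 8) + a*(2*m^2 + 2*m) - m^2 - 3*m - 2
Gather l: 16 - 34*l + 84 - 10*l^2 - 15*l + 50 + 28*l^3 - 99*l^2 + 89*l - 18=28*l^3 - 109*l^2 + 40*l + 132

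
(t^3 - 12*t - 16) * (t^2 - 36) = t^5 - 48*t^3 - 16*t^2 + 432*t + 576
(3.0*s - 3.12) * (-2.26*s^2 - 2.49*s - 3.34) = -6.78*s^3 - 0.418800000000001*s^2 - 2.2512*s + 10.4208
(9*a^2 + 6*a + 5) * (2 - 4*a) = -36*a^3 - 6*a^2 - 8*a + 10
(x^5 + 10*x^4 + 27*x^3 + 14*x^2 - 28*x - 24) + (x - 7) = x^5 + 10*x^4 + 27*x^3 + 14*x^2 - 27*x - 31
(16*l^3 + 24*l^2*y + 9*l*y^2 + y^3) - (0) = 16*l^3 + 24*l^2*y + 9*l*y^2 + y^3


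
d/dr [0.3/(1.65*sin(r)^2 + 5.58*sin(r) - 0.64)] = -(0.99*sin(r) + 1.674)*cos(r)/(1.65*sin(r)^2 + 5.58*sin(r) - 0.64)^2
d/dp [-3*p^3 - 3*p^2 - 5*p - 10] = -9*p^2 - 6*p - 5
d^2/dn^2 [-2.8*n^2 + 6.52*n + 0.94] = -5.60000000000000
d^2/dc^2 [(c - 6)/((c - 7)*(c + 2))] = 2*(c^3 - 18*c^2 + 132*c - 304)/(c^6 - 15*c^5 + 33*c^4 + 295*c^3 - 462*c^2 - 2940*c - 2744)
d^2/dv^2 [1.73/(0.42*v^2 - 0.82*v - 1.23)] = (0.610344*v^2 - 1.191624*v - 1.73*(0.84*v - 0.82)*(1.68*v - 1.64) - 1.787436)/(-0.42*v^2 + 0.82*v + 1.23)^3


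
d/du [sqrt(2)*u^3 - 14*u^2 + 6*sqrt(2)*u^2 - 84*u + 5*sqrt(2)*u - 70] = 3*sqrt(2)*u^2 - 28*u + 12*sqrt(2)*u - 84 + 5*sqrt(2)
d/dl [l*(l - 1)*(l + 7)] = 3*l^2 + 12*l - 7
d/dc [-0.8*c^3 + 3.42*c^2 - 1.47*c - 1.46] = -2.4*c^2 + 6.84*c - 1.47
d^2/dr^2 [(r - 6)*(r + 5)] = 2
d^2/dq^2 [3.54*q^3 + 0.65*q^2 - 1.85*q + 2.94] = 21.24*q + 1.3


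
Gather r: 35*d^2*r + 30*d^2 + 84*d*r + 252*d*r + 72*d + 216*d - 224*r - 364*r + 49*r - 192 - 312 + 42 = 30*d^2 + 288*d + r*(35*d^2 + 336*d - 539) - 462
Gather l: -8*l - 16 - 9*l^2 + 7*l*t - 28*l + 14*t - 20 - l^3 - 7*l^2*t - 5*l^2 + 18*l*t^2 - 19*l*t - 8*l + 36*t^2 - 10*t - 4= -l^3 + l^2*(-7*t - 14) + l*(18*t^2 - 12*t - 44) + 36*t^2 + 4*t - 40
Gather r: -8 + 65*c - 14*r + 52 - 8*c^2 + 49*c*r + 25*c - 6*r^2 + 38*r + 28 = -8*c^2 + 90*c - 6*r^2 + r*(49*c + 24) + 72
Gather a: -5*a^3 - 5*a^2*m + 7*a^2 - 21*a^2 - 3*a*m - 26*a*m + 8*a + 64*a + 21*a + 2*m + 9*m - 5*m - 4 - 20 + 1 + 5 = -5*a^3 + a^2*(-5*m - 14) + a*(93 - 29*m) + 6*m - 18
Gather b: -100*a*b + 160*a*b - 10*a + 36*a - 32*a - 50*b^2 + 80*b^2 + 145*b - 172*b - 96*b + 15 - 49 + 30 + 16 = -6*a + 30*b^2 + b*(60*a - 123) + 12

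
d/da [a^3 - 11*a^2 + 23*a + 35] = 3*a^2 - 22*a + 23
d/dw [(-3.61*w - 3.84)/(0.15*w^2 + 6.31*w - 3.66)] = (0.5415*w^2 + 1.152*w + 37.443)/(0.0225*w^4 + 1.893*w^3 + 38.7181*w^2 - 46.1892*w + 13.3956)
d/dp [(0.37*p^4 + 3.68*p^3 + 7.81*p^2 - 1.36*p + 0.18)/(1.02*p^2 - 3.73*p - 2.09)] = (0.7548*p^5 - 0.386699999999998*p^4 - 30.546*p^3 - 50.8177*p^2 - 33.013*p + 3.5138)/(1.0404*p^4 - 7.6092*p^3 + 9.6493*p^2 + 15.5914*p + 4.3681)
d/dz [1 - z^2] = -2*z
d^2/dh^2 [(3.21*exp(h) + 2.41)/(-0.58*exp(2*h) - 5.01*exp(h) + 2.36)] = (-1.079844*exp(4*h) + 6.084722*exp(3*h) - 47.3720219999999*exp(2*h) - 111.640229*exp(h) - 46.373292)*exp(h)/(0.195112*exp(6*h) + 5.056092*exp(5*h) + 41.292462*exp(4*h) + 84.605373*exp(3*h) - 168.017604*exp(2*h) + 83.711088*exp(h) - 13.144256)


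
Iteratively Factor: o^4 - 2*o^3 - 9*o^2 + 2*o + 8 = (o + 1)*(o^3 - 3*o^2 - 6*o + 8) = (o - 1)*(o + 1)*(o^2 - 2*o - 8) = (o - 1)*(o + 1)*(o + 2)*(o - 4)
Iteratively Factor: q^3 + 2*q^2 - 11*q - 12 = (q + 1)*(q^2 + q - 12) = (q - 3)*(q + 1)*(q + 4)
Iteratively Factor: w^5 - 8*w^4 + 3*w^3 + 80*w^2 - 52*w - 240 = (w - 3)*(w^4 - 5*w^3 - 12*w^2 + 44*w + 80) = (w - 5)*(w - 3)*(w^3 - 12*w - 16) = (w - 5)*(w - 3)*(w + 2)*(w^2 - 2*w - 8) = (w - 5)*(w - 4)*(w - 3)*(w + 2)*(w + 2)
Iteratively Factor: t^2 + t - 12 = (t - 3)*(t + 4)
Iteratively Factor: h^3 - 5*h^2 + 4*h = (h)*(h^2 - 5*h + 4) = h*(h - 4)*(h - 1)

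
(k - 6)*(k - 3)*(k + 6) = k^3 - 3*k^2 - 36*k + 108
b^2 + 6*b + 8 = (b + 2)*(b + 4)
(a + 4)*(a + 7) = a^2 + 11*a + 28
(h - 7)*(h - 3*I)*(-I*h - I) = -I*h^3 - 3*h^2 + 6*I*h^2 + 18*h + 7*I*h + 21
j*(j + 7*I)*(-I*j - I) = -I*j^3 + 7*j^2 - I*j^2 + 7*j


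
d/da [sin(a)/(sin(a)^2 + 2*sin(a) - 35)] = (cos(a)^2 - 36)*cos(a)/((sin(a) - 5)^2*(sin(a) + 7)^2)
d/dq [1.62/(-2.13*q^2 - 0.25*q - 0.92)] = (6.9012*q + 0.405)/(2.13*q^2 + 0.25*q + 0.92)^2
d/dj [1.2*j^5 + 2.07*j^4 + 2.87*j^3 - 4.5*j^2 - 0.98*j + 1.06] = 6.0*j^4 + 8.28*j^3 + 8.61*j^2 - 9.0*j - 0.98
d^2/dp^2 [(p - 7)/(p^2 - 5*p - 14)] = 2/(p^3 + 6*p^2 + 12*p + 8)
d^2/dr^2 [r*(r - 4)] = 2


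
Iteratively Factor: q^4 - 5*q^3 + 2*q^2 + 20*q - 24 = (q - 2)*(q^3 - 3*q^2 - 4*q + 12) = (q - 3)*(q - 2)*(q^2 - 4) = (q - 3)*(q - 2)^2*(q + 2)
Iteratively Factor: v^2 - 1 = (v + 1)*(v - 1)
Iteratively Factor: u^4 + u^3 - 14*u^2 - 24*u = (u + 3)*(u^3 - 2*u^2 - 8*u) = (u + 2)*(u + 3)*(u^2 - 4*u) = u*(u + 2)*(u + 3)*(u - 4)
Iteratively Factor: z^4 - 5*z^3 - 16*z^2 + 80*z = (z)*(z^3 - 5*z^2 - 16*z + 80) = z*(z + 4)*(z^2 - 9*z + 20) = z*(z - 5)*(z + 4)*(z - 4)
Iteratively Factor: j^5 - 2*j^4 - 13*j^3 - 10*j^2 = (j - 5)*(j^4 + 3*j^3 + 2*j^2) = j*(j - 5)*(j^3 + 3*j^2 + 2*j) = j*(j - 5)*(j + 1)*(j^2 + 2*j) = j^2*(j - 5)*(j + 1)*(j + 2)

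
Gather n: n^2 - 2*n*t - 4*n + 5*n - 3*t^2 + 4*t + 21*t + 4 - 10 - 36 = n^2 + n*(1 - 2*t) - 3*t^2 + 25*t - 42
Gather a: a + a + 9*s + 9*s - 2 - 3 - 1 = 2*a + 18*s - 6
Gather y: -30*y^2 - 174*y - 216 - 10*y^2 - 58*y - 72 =-40*y^2 - 232*y - 288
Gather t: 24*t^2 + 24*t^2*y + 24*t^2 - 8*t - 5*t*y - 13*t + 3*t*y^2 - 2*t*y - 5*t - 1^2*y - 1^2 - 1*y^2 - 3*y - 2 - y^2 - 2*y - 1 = t^2*(24*y + 48) + t*(3*y^2 - 7*y - 26) - 2*y^2 - 6*y - 4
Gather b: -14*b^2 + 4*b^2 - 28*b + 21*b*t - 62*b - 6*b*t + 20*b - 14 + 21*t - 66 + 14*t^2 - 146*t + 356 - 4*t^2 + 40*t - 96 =-10*b^2 + b*(15*t - 70) + 10*t^2 - 85*t + 180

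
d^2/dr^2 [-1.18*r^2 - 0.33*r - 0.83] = -2.36000000000000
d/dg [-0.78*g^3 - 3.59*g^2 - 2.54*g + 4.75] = -2.34*g^2 - 7.18*g - 2.54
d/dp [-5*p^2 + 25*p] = 25 - 10*p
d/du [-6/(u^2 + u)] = 6*(2*u + 1)/(u^2*(u + 1)^2)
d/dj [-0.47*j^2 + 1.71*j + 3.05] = 1.71 - 0.94*j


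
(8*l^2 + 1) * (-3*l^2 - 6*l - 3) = -24*l^4 - 48*l^3 - 27*l^2 - 6*l - 3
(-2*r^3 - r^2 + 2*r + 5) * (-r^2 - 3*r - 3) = 2*r^5 + 7*r^4 + 7*r^3 - 8*r^2 - 21*r - 15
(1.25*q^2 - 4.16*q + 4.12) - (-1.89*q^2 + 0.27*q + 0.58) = 3.14*q^2 - 4.43*q + 3.54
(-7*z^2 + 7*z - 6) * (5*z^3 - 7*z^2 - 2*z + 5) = -35*z^5 + 84*z^4 - 65*z^3 - 7*z^2 + 47*z - 30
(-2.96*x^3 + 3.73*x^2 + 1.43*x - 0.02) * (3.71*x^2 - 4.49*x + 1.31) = -10.9816*x^5 + 27.1287*x^4 - 15.32*x^3 - 1.6086*x^2 + 1.9631*x - 0.0262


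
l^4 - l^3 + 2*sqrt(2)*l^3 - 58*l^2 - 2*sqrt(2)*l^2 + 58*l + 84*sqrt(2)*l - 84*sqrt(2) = (l - 1)*(l - 3*sqrt(2))*(l - 2*sqrt(2))*(l + 7*sqrt(2))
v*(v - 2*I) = v^2 - 2*I*v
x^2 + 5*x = x*(x + 5)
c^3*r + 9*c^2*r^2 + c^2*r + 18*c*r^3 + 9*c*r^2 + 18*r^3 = (c + 3*r)*(c + 6*r)*(c*r + r)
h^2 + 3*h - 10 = (h - 2)*(h + 5)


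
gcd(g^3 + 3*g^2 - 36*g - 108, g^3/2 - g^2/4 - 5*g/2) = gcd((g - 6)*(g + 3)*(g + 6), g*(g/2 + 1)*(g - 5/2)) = 1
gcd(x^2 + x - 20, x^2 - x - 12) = x - 4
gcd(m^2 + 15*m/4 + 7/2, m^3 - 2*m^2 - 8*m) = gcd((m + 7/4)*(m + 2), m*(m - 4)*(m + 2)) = m + 2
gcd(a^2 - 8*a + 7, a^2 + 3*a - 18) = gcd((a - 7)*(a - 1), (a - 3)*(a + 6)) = 1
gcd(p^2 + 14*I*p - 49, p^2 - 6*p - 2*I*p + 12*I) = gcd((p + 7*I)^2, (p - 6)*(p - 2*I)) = 1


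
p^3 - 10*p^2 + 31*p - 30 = (p - 5)*(p - 3)*(p - 2)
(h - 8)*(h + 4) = h^2 - 4*h - 32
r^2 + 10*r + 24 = (r + 4)*(r + 6)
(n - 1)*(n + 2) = n^2 + n - 2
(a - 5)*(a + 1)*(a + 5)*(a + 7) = a^4 + 8*a^3 - 18*a^2 - 200*a - 175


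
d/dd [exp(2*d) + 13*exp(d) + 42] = (2*exp(d) + 13)*exp(d)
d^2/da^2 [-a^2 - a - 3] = -2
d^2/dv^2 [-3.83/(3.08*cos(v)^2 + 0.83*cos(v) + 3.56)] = (145.331648*(1 - cos(v)^2)^2 + 78.328096*cos(v)^3 - 92.676425*cos(v)^2 - 106.779251*cos(v) - 12.238765*cos(3*v) - 66.618254)/(3.08*cos(v)^2 + 0.83*cos(v) + 3.56)^3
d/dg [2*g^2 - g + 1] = 4*g - 1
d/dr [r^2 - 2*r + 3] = 2*r - 2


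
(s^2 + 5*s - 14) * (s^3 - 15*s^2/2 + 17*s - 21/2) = s^5 - 5*s^4/2 - 69*s^3/2 + 359*s^2/2 - 581*s/2 + 147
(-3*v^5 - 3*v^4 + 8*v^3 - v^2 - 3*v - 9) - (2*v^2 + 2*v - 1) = -3*v^5 - 3*v^4 + 8*v^3 - 3*v^2 - 5*v - 8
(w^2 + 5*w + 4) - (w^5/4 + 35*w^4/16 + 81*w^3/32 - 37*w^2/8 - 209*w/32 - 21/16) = -w^5/4 - 35*w^4/16 - 81*w^3/32 + 45*w^2/8 + 369*w/32 + 85/16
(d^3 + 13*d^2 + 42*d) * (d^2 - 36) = d^5 + 13*d^4 + 6*d^3 - 468*d^2 - 1512*d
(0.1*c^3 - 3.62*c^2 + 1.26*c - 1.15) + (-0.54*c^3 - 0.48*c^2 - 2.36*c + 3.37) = -0.44*c^3 - 4.1*c^2 - 1.1*c + 2.22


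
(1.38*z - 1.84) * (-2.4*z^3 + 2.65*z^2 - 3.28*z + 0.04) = -3.312*z^4 + 8.073*z^3 - 9.4024*z^2 + 6.0904*z - 0.0736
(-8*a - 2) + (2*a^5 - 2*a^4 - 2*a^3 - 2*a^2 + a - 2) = 2*a^5 - 2*a^4 - 2*a^3 - 2*a^2 - 7*a - 4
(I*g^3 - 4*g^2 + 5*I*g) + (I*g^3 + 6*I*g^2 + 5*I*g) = 2*I*g^3 - 4*g^2 + 6*I*g^2 + 10*I*g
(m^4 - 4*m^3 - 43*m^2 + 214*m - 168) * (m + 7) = m^5 + 3*m^4 - 71*m^3 - 87*m^2 + 1330*m - 1176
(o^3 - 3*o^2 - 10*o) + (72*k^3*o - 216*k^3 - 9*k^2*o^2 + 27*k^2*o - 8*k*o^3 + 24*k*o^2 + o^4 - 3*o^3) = 72*k^3*o - 216*k^3 - 9*k^2*o^2 + 27*k^2*o - 8*k*o^3 + 24*k*o^2 + o^4 - 2*o^3 - 3*o^2 - 10*o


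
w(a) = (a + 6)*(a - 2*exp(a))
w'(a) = a + (1 - 2*exp(a))*(a + 6) - 2*exp(a) = -2*a*exp(a) + 2*a - 14*exp(a) + 6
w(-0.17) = -10.83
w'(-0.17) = -5.86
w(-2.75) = -9.35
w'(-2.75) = -0.04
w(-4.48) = -6.84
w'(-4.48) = -3.02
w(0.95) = -29.34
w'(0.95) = -33.21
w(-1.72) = -8.89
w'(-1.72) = 0.67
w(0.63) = -20.72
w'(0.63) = -21.39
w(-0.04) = -11.69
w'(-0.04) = -7.45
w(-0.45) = -9.58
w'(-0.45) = -3.25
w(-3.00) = -9.30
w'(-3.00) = -0.40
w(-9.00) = 27.00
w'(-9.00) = -12.00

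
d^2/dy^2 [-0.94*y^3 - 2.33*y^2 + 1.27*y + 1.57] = -5.64*y - 4.66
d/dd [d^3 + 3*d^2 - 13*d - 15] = 3*d^2 + 6*d - 13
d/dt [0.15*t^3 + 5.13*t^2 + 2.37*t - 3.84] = 0.45*t^2 + 10.26*t + 2.37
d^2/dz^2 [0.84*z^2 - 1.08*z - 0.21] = 1.68000000000000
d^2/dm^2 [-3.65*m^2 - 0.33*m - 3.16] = -7.30000000000000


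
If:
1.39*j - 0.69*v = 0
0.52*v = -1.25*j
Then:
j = 0.00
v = 0.00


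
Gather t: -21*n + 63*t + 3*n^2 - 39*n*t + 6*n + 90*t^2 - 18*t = 3*n^2 - 15*n + 90*t^2 + t*(45 - 39*n)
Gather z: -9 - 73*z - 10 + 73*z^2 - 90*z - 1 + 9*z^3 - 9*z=9*z^3 + 73*z^2 - 172*z - 20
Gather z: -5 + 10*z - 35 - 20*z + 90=50 - 10*z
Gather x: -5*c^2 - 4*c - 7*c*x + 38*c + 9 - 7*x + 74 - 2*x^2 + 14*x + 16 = -5*c^2 + 34*c - 2*x^2 + x*(7 - 7*c) + 99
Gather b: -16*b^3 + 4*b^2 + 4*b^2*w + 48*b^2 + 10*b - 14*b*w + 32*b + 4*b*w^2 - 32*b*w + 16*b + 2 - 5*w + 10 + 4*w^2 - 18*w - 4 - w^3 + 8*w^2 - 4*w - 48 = -16*b^3 + b^2*(4*w + 52) + b*(4*w^2 - 46*w + 58) - w^3 + 12*w^2 - 27*w - 40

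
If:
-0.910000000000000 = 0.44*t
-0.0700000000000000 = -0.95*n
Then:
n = 0.07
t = -2.07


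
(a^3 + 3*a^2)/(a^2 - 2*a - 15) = a^2/(a - 5)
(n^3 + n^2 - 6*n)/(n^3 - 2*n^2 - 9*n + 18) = n/(n - 3)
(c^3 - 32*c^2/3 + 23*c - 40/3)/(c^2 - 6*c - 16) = (3*c^2 - 8*c + 5)/(3*(c + 2))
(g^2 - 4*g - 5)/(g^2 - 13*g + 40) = (g + 1)/(g - 8)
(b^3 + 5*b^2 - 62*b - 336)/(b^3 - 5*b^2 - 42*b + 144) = (b + 7)/(b - 3)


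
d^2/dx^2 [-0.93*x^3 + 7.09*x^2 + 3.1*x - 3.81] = 14.18 - 5.58*x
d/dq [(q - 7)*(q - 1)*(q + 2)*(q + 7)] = 4*q^3 + 3*q^2 - 102*q - 49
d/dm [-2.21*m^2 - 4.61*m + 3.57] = -4.42*m - 4.61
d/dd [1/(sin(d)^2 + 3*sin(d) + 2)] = -(2*sin(d) + 3)*cos(d)/(sin(d)^2 + 3*sin(d) + 2)^2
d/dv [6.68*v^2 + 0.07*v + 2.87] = 13.36*v + 0.07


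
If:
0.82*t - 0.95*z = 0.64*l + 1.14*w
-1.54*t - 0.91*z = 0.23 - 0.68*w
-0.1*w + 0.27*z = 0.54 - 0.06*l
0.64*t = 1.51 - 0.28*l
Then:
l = 8.17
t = -1.21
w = -4.29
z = -1.40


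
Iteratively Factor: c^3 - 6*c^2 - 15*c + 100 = (c - 5)*(c^2 - c - 20) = (c - 5)^2*(c + 4)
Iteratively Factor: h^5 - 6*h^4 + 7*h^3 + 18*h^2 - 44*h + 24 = (h + 2)*(h^4 - 8*h^3 + 23*h^2 - 28*h + 12) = (h - 1)*(h + 2)*(h^3 - 7*h^2 + 16*h - 12) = (h - 3)*(h - 1)*(h + 2)*(h^2 - 4*h + 4) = (h - 3)*(h - 2)*(h - 1)*(h + 2)*(h - 2)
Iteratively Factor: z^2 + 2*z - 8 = (z + 4)*(z - 2)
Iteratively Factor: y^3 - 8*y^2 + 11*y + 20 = (y - 5)*(y^2 - 3*y - 4) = (y - 5)*(y + 1)*(y - 4)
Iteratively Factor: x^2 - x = (x - 1)*(x)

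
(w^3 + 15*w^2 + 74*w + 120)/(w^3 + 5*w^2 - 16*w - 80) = (w + 6)/(w - 4)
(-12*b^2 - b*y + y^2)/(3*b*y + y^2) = (-4*b + y)/y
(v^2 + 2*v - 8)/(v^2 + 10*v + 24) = (v - 2)/(v + 6)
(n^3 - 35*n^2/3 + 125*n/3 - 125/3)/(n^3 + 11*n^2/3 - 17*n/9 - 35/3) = 3*(n^2 - 10*n + 25)/(3*n^2 + 16*n + 21)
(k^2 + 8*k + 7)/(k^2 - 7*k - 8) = (k + 7)/(k - 8)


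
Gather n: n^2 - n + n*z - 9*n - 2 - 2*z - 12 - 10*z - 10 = n^2 + n*(z - 10) - 12*z - 24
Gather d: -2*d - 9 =-2*d - 9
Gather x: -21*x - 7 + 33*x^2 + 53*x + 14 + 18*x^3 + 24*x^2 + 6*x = 18*x^3 + 57*x^2 + 38*x + 7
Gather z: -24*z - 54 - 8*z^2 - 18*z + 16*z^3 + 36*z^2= 16*z^3 + 28*z^2 - 42*z - 54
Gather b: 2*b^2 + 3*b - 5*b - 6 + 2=2*b^2 - 2*b - 4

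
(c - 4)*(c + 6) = c^2 + 2*c - 24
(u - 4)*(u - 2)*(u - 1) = u^3 - 7*u^2 + 14*u - 8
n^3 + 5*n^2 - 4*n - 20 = (n - 2)*(n + 2)*(n + 5)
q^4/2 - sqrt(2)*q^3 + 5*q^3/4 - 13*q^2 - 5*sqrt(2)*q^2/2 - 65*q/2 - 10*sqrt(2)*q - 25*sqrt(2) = (q/2 + sqrt(2)/2)*(q + 5/2)*(q - 5*sqrt(2))*(q + 2*sqrt(2))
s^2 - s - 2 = (s - 2)*(s + 1)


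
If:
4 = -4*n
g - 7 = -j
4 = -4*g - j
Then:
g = -11/3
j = 32/3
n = -1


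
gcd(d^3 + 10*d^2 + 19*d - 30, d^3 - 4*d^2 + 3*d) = d - 1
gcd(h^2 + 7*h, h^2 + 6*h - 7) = h + 7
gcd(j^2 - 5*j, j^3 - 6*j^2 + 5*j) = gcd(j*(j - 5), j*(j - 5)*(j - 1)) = j^2 - 5*j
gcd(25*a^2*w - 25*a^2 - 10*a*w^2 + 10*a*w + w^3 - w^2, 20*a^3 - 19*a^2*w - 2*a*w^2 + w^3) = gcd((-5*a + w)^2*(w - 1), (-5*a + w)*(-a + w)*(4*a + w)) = -5*a + w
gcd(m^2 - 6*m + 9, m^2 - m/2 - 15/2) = m - 3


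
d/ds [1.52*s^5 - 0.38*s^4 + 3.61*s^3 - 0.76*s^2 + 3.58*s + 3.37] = 7.6*s^4 - 1.52*s^3 + 10.83*s^2 - 1.52*s + 3.58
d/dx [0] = 0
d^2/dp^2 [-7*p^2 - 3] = -14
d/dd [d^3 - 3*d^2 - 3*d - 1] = 3*d^2 - 6*d - 3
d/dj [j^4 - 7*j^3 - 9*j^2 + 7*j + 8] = 4*j^3 - 21*j^2 - 18*j + 7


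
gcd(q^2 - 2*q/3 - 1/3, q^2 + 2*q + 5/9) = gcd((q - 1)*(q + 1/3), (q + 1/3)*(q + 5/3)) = q + 1/3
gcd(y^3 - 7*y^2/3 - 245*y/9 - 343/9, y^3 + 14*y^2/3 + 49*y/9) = y^2 + 14*y/3 + 49/9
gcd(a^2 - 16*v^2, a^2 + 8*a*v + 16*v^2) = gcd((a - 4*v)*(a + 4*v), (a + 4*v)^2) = a + 4*v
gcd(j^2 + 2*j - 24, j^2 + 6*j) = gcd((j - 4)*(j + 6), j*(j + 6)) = j + 6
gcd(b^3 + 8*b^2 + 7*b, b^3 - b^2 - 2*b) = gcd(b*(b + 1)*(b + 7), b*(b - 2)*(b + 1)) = b^2 + b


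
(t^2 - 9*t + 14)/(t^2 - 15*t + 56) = (t - 2)/(t - 8)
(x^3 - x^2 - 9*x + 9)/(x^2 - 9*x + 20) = (x^3 - x^2 - 9*x + 9)/(x^2 - 9*x + 20)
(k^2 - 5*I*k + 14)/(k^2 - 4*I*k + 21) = (k + 2*I)/(k + 3*I)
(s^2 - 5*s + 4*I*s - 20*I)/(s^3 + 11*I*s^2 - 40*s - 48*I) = (s - 5)/(s^2 + 7*I*s - 12)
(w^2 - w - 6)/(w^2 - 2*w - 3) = (w + 2)/(w + 1)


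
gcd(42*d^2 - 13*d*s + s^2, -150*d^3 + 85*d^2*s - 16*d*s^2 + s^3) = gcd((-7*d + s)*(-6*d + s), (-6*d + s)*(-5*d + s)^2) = -6*d + s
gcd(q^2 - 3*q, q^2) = q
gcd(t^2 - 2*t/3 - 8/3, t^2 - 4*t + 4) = t - 2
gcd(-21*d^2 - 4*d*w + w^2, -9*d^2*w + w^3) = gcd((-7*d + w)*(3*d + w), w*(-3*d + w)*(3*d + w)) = 3*d + w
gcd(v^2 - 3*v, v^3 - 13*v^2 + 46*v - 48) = v - 3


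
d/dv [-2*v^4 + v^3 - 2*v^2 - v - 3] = -8*v^3 + 3*v^2 - 4*v - 1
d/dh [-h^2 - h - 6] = -2*h - 1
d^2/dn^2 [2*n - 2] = 0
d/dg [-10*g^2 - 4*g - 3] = -20*g - 4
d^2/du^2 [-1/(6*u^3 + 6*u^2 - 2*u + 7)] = 4*(3*(3*u + 1)*(6*u^3 + 6*u^2 - 2*u + 7) - 2*(9*u^2 + 6*u - 1)^2)/(6*u^3 + 6*u^2 - 2*u + 7)^3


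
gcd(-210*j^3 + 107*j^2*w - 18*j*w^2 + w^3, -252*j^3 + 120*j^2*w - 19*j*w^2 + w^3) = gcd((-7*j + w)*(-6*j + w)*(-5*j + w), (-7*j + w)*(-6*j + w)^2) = 42*j^2 - 13*j*w + w^2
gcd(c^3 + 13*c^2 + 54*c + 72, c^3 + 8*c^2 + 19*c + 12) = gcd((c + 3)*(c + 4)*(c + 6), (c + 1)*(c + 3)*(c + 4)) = c^2 + 7*c + 12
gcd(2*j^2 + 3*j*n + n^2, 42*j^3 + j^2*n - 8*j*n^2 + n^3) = 2*j + n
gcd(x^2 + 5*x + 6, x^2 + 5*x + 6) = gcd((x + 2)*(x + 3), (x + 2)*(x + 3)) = x^2 + 5*x + 6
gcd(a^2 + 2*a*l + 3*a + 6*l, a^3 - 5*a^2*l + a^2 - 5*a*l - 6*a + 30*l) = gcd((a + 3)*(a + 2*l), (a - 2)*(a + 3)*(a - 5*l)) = a + 3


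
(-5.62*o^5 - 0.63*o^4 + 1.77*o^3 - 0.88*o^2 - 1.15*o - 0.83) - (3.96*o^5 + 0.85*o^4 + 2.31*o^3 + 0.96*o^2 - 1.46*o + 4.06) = -9.58*o^5 - 1.48*o^4 - 0.54*o^3 - 1.84*o^2 + 0.31*o - 4.89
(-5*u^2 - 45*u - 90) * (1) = -5*u^2 - 45*u - 90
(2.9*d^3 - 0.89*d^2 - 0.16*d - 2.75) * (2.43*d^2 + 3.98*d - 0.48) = 7.047*d^5 + 9.3793*d^4 - 5.323*d^3 - 6.8921*d^2 - 10.8682*d + 1.32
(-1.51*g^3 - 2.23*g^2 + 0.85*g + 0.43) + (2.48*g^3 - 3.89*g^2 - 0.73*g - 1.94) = 0.97*g^3 - 6.12*g^2 + 0.12*g - 1.51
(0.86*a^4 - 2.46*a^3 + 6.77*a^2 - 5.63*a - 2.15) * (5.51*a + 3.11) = 4.7386*a^5 - 10.88*a^4 + 29.6521*a^3 - 9.9666*a^2 - 29.3558*a - 6.6865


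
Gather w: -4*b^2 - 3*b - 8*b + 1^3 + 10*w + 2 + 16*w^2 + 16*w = -4*b^2 - 11*b + 16*w^2 + 26*w + 3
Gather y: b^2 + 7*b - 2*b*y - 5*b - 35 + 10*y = b^2 + 2*b + y*(10 - 2*b) - 35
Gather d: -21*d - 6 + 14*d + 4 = -7*d - 2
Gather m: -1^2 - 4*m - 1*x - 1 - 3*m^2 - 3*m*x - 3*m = -3*m^2 + m*(-3*x - 7) - x - 2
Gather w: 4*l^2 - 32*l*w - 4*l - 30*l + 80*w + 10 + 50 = 4*l^2 - 34*l + w*(80 - 32*l) + 60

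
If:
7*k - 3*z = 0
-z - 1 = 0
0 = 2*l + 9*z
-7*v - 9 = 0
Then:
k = -3/7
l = 9/2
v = -9/7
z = -1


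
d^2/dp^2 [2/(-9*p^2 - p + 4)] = 4*(81*p^2 + 9*p - (18*p + 1)^2 - 36)/(9*p^2 + p - 4)^3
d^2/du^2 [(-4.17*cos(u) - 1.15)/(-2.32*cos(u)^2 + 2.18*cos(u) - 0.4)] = (-0.261325214075021*cos(u)^5 - 0.533828007491834*cos(u)^4 + 0.996144358266744*cos(u)^3 + 0.376140932395774*cos(u)^2 - 0.696095438543153*cos(u) + 0.187088602076983)/(0.145389567542937*cos(u)^6 - 0.409848177470176*cos(u)^5 + 0.46031746031746*cos(u)^4 - 0.261952358970175*cos(u)^3 + 0.0793650793650794*cos(u)^2 - 0.0121833584265807*cos(u) + 0.000745159536793827)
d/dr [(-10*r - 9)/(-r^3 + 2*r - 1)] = (10*r^3 - 20*r - (10*r + 9)*(3*r^2 - 2) + 10)/(r^3 - 2*r + 1)^2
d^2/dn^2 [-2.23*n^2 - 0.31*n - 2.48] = -4.46000000000000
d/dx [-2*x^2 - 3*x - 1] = -4*x - 3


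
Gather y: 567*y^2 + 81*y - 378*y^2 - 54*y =189*y^2 + 27*y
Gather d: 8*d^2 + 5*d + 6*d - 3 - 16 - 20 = 8*d^2 + 11*d - 39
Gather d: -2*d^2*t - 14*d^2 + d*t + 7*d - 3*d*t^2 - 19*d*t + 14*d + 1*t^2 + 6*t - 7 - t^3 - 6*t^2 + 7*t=d^2*(-2*t - 14) + d*(-3*t^2 - 18*t + 21) - t^3 - 5*t^2 + 13*t - 7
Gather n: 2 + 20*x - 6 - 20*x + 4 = 0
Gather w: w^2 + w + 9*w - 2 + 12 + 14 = w^2 + 10*w + 24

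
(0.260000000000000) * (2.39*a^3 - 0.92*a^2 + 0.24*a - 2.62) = 0.6214*a^3 - 0.2392*a^2 + 0.0624*a - 0.6812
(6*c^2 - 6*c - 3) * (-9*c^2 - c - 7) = -54*c^4 + 48*c^3 - 9*c^2 + 45*c + 21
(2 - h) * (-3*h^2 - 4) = 3*h^3 - 6*h^2 + 4*h - 8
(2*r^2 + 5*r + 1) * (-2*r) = -4*r^3 - 10*r^2 - 2*r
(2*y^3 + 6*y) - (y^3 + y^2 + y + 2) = y^3 - y^2 + 5*y - 2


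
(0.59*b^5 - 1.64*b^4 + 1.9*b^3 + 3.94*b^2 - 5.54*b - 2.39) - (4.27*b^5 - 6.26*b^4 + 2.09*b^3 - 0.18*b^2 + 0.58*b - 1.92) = -3.68*b^5 + 4.62*b^4 - 0.19*b^3 + 4.12*b^2 - 6.12*b - 0.47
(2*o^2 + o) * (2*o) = 4*o^3 + 2*o^2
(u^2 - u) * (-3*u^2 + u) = -3*u^4 + 4*u^3 - u^2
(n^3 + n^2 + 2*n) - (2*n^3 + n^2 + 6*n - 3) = -n^3 - 4*n + 3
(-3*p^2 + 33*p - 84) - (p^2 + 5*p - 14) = -4*p^2 + 28*p - 70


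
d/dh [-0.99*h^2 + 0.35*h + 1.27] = 0.35 - 1.98*h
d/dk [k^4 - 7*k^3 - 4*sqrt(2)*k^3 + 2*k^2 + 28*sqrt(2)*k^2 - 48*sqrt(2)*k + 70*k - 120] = 4*k^3 - 21*k^2 - 12*sqrt(2)*k^2 + 4*k + 56*sqrt(2)*k - 48*sqrt(2) + 70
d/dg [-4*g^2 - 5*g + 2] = -8*g - 5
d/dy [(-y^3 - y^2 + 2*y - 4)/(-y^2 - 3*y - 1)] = (y^4 + 6*y^3 + 8*y^2 - 6*y - 14)/(y^4 + 6*y^3 + 11*y^2 + 6*y + 1)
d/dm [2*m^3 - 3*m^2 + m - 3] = 6*m^2 - 6*m + 1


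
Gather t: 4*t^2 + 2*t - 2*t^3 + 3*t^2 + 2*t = -2*t^3 + 7*t^2 + 4*t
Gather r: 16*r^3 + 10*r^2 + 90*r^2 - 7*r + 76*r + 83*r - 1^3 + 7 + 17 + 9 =16*r^3 + 100*r^2 + 152*r + 32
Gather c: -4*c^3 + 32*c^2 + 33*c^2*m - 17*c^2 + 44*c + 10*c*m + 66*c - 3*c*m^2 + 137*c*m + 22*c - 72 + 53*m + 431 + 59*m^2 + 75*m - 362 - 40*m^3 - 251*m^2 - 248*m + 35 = -4*c^3 + c^2*(33*m + 15) + c*(-3*m^2 + 147*m + 132) - 40*m^3 - 192*m^2 - 120*m + 32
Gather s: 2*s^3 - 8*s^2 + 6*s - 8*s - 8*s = 2*s^3 - 8*s^2 - 10*s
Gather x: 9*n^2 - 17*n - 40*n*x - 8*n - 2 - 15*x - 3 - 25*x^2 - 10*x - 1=9*n^2 - 25*n - 25*x^2 + x*(-40*n - 25) - 6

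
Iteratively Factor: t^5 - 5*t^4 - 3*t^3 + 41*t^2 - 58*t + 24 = (t - 2)*(t^4 - 3*t^3 - 9*t^2 + 23*t - 12) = (t - 2)*(t - 1)*(t^3 - 2*t^2 - 11*t + 12) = (t - 2)*(t - 1)*(t + 3)*(t^2 - 5*t + 4) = (t - 2)*(t - 1)^2*(t + 3)*(t - 4)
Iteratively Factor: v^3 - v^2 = (v - 1)*(v^2) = v*(v - 1)*(v)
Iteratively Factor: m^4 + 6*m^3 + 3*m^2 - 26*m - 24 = (m + 4)*(m^3 + 2*m^2 - 5*m - 6) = (m + 1)*(m + 4)*(m^2 + m - 6) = (m + 1)*(m + 3)*(m + 4)*(m - 2)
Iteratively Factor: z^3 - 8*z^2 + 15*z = (z - 5)*(z^2 - 3*z) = (z - 5)*(z - 3)*(z)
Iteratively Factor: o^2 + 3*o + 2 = (o + 2)*(o + 1)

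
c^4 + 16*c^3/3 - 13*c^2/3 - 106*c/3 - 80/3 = (c - 8/3)*(c + 1)*(c + 2)*(c + 5)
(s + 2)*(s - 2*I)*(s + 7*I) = s^3 + 2*s^2 + 5*I*s^2 + 14*s + 10*I*s + 28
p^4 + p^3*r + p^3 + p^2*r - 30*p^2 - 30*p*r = p*(p - 5)*(p + 6)*(p + r)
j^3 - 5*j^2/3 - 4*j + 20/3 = (j - 2)*(j - 5/3)*(j + 2)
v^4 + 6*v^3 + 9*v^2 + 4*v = v*(v + 1)^2*(v + 4)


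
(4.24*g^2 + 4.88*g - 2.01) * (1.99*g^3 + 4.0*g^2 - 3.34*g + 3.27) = 8.4376*g^5 + 26.6712*g^4 + 1.3585*g^3 - 10.4744*g^2 + 22.671*g - 6.5727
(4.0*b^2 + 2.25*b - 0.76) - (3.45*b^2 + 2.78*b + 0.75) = 0.55*b^2 - 0.53*b - 1.51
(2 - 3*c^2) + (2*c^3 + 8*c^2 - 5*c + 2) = 2*c^3 + 5*c^2 - 5*c + 4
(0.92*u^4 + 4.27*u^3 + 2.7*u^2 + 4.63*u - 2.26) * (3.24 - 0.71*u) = -0.6532*u^5 - 0.0508999999999991*u^4 + 11.9178*u^3 + 5.4607*u^2 + 16.6058*u - 7.3224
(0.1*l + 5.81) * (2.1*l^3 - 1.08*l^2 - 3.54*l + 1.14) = 0.21*l^4 + 12.093*l^3 - 6.6288*l^2 - 20.4534*l + 6.6234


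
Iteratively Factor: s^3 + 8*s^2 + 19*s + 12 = (s + 3)*(s^2 + 5*s + 4) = (s + 3)*(s + 4)*(s + 1)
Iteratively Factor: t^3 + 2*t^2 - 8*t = (t - 2)*(t^2 + 4*t) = t*(t - 2)*(t + 4)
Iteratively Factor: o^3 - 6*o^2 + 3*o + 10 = (o + 1)*(o^2 - 7*o + 10) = (o - 2)*(o + 1)*(o - 5)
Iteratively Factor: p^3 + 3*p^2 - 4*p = (p - 1)*(p^2 + 4*p) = (p - 1)*(p + 4)*(p)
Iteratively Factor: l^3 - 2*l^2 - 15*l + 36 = (l + 4)*(l^2 - 6*l + 9) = (l - 3)*(l + 4)*(l - 3)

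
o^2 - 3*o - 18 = (o - 6)*(o + 3)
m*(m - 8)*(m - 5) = m^3 - 13*m^2 + 40*m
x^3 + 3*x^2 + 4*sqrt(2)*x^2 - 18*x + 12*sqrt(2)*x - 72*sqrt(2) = (x - 3)*(x + 6)*(x + 4*sqrt(2))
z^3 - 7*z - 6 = (z - 3)*(z + 1)*(z + 2)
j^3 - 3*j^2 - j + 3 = (j - 3)*(j - 1)*(j + 1)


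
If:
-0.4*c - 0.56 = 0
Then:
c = -1.40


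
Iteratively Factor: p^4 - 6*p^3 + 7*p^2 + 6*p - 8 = (p - 4)*(p^3 - 2*p^2 - p + 2) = (p - 4)*(p - 2)*(p^2 - 1) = (p - 4)*(p - 2)*(p + 1)*(p - 1)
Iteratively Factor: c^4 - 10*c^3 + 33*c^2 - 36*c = (c - 3)*(c^3 - 7*c^2 + 12*c) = c*(c - 3)*(c^2 - 7*c + 12) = c*(c - 3)^2*(c - 4)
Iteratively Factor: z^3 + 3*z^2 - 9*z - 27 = (z + 3)*(z^2 - 9) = (z + 3)^2*(z - 3)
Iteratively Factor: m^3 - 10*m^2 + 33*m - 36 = (m - 3)*(m^2 - 7*m + 12) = (m - 3)^2*(m - 4)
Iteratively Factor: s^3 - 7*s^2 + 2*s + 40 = (s - 4)*(s^2 - 3*s - 10) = (s - 4)*(s + 2)*(s - 5)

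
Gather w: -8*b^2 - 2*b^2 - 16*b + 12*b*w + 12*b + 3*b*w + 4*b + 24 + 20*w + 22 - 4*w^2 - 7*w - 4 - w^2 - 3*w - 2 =-10*b^2 - 5*w^2 + w*(15*b + 10) + 40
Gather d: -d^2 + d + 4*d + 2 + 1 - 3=-d^2 + 5*d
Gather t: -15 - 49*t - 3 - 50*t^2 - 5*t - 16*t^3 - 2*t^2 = -16*t^3 - 52*t^2 - 54*t - 18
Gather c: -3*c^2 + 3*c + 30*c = -3*c^2 + 33*c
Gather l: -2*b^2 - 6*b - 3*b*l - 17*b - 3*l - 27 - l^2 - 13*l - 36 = -2*b^2 - 23*b - l^2 + l*(-3*b - 16) - 63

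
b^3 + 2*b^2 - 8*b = b*(b - 2)*(b + 4)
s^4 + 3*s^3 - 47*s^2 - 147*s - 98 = (s - 7)*(s + 1)*(s + 2)*(s + 7)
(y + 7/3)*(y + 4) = y^2 + 19*y/3 + 28/3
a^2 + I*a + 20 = (a - 4*I)*(a + 5*I)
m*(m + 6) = m^2 + 6*m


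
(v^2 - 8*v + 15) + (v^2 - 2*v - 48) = 2*v^2 - 10*v - 33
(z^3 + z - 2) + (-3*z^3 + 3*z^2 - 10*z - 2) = -2*z^3 + 3*z^2 - 9*z - 4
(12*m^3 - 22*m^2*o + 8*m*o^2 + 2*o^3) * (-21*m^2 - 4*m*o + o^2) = -252*m^5 + 414*m^4*o - 68*m^3*o^2 - 96*m^2*o^3 + 2*o^5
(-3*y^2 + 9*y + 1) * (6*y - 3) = -18*y^3 + 63*y^2 - 21*y - 3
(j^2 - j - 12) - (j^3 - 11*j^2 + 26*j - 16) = -j^3 + 12*j^2 - 27*j + 4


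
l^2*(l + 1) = l^3 + l^2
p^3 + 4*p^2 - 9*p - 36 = (p - 3)*(p + 3)*(p + 4)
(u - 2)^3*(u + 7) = u^4 + u^3 - 30*u^2 + 76*u - 56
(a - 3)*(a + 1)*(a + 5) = a^3 + 3*a^2 - 13*a - 15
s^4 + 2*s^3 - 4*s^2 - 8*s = s*(s - 2)*(s + 2)^2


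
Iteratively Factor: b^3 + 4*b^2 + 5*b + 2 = (b + 1)*(b^2 + 3*b + 2) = (b + 1)*(b + 2)*(b + 1)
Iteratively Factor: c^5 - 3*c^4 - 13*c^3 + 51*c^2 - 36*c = (c - 3)*(c^4 - 13*c^2 + 12*c) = c*(c - 3)*(c^3 - 13*c + 12) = c*(c - 3)^2*(c^2 + 3*c - 4) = c*(c - 3)^2*(c - 1)*(c + 4)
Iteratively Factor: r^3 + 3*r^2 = (r + 3)*(r^2) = r*(r + 3)*(r)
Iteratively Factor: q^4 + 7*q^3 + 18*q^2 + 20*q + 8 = (q + 2)*(q^3 + 5*q^2 + 8*q + 4) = (q + 2)^2*(q^2 + 3*q + 2) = (q + 2)^3*(q + 1)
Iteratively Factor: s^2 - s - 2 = (s - 2)*(s + 1)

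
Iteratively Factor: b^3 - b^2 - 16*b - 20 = (b + 2)*(b^2 - 3*b - 10) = (b - 5)*(b + 2)*(b + 2)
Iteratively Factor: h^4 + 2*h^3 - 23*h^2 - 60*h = (h + 4)*(h^3 - 2*h^2 - 15*h) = (h + 3)*(h + 4)*(h^2 - 5*h) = h*(h + 3)*(h + 4)*(h - 5)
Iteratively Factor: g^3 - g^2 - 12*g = (g - 4)*(g^2 + 3*g) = g*(g - 4)*(g + 3)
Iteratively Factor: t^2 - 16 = (t - 4)*(t + 4)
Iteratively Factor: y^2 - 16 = (y + 4)*(y - 4)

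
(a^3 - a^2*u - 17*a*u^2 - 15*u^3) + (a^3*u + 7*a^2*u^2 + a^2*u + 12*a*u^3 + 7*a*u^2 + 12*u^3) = a^3*u + a^3 + 7*a^2*u^2 + 12*a*u^3 - 10*a*u^2 - 3*u^3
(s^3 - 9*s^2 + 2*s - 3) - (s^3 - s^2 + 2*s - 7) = 4 - 8*s^2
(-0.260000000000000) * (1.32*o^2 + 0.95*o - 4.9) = -0.3432*o^2 - 0.247*o + 1.274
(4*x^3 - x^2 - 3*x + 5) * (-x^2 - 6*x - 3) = -4*x^5 - 23*x^4 - 3*x^3 + 16*x^2 - 21*x - 15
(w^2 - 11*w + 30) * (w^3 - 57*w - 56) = w^5 - 11*w^4 - 27*w^3 + 571*w^2 - 1094*w - 1680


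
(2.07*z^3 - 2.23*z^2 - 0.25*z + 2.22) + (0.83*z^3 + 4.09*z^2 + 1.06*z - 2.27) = 2.9*z^3 + 1.86*z^2 + 0.81*z - 0.0499999999999998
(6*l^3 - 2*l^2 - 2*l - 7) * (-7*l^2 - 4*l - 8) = -42*l^5 - 10*l^4 - 26*l^3 + 73*l^2 + 44*l + 56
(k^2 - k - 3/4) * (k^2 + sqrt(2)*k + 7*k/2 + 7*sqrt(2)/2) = k^4 + sqrt(2)*k^3 + 5*k^3/2 - 17*k^2/4 + 5*sqrt(2)*k^2/2 - 17*sqrt(2)*k/4 - 21*k/8 - 21*sqrt(2)/8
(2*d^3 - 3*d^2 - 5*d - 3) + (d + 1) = 2*d^3 - 3*d^2 - 4*d - 2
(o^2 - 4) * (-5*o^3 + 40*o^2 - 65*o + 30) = -5*o^5 + 40*o^4 - 45*o^3 - 130*o^2 + 260*o - 120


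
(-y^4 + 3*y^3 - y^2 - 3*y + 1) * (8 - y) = y^5 - 11*y^4 + 25*y^3 - 5*y^2 - 25*y + 8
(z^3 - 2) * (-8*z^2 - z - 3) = -8*z^5 - z^4 - 3*z^3 + 16*z^2 + 2*z + 6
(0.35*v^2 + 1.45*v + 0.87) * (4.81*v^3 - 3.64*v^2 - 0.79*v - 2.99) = 1.6835*v^5 + 5.7005*v^4 - 1.3698*v^3 - 5.3588*v^2 - 5.0228*v - 2.6013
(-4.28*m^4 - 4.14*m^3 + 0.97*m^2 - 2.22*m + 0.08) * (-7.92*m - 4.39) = 33.8976*m^5 + 51.578*m^4 + 10.4922*m^3 + 13.3241*m^2 + 9.1122*m - 0.3512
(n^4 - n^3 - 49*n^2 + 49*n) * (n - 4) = n^5 - 5*n^4 - 45*n^3 + 245*n^2 - 196*n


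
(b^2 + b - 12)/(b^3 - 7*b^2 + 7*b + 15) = (b + 4)/(b^2 - 4*b - 5)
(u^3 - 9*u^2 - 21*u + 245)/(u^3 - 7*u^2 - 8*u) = (-u^3 + 9*u^2 + 21*u - 245)/(u*(-u^2 + 7*u + 8))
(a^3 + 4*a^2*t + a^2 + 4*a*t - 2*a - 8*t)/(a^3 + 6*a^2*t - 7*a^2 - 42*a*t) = (a^3 + 4*a^2*t + a^2 + 4*a*t - 2*a - 8*t)/(a*(a^2 + 6*a*t - 7*a - 42*t))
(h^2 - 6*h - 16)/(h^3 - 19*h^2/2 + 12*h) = 2*(h + 2)/(h*(2*h - 3))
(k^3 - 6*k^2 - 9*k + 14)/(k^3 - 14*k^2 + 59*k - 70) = (k^2 + k - 2)/(k^2 - 7*k + 10)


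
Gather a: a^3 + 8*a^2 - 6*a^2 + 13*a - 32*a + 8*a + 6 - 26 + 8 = a^3 + 2*a^2 - 11*a - 12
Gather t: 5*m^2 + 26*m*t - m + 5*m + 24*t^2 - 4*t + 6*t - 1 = 5*m^2 + 4*m + 24*t^2 + t*(26*m + 2) - 1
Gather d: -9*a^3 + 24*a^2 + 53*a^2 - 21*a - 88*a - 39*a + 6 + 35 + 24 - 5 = -9*a^3 + 77*a^2 - 148*a + 60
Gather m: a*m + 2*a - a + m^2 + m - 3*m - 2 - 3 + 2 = a + m^2 + m*(a - 2) - 3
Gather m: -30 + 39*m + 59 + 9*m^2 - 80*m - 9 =9*m^2 - 41*m + 20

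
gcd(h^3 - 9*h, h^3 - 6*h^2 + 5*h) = h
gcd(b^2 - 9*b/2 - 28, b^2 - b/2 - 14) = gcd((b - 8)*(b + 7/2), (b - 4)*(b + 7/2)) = b + 7/2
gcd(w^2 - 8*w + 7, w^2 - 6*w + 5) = w - 1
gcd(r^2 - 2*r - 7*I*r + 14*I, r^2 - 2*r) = r - 2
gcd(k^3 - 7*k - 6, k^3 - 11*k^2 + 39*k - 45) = k - 3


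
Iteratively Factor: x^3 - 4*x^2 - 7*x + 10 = (x - 1)*(x^2 - 3*x - 10) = (x - 5)*(x - 1)*(x + 2)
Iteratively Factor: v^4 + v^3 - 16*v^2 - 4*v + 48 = (v + 2)*(v^3 - v^2 - 14*v + 24) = (v - 3)*(v + 2)*(v^2 + 2*v - 8) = (v - 3)*(v + 2)*(v + 4)*(v - 2)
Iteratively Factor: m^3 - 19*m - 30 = (m - 5)*(m^2 + 5*m + 6) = (m - 5)*(m + 2)*(m + 3)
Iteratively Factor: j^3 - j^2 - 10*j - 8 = (j + 2)*(j^2 - 3*j - 4) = (j - 4)*(j + 2)*(j + 1)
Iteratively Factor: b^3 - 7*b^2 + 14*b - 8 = (b - 4)*(b^2 - 3*b + 2) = (b - 4)*(b - 2)*(b - 1)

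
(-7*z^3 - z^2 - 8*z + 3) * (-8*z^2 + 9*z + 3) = 56*z^5 - 55*z^4 + 34*z^3 - 99*z^2 + 3*z + 9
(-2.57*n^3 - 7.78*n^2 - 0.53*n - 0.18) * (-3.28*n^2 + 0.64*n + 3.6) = 8.4296*n^5 + 23.8736*n^4 - 12.4928*n^3 - 27.7568*n^2 - 2.0232*n - 0.648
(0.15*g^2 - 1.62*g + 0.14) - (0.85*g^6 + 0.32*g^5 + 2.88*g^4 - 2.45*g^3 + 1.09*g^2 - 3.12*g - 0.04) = -0.85*g^6 - 0.32*g^5 - 2.88*g^4 + 2.45*g^3 - 0.94*g^2 + 1.5*g + 0.18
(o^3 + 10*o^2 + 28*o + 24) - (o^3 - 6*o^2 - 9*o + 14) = 16*o^2 + 37*o + 10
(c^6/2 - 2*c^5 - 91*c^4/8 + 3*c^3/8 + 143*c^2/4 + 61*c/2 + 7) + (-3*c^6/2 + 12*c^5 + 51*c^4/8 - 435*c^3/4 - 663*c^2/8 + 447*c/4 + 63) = -c^6 + 10*c^5 - 5*c^4 - 867*c^3/8 - 377*c^2/8 + 569*c/4 + 70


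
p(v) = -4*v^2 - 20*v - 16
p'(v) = -8*v - 20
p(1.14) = -44.00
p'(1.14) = -29.12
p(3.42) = -131.19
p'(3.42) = -47.36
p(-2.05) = 8.19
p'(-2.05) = -3.60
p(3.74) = -146.75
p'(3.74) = -49.92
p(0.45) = -25.81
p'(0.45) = -23.60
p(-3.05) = 7.79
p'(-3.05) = 4.40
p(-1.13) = 1.49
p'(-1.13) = -10.96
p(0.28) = -21.91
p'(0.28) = -22.24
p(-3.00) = 8.00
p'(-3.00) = 4.00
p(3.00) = -112.00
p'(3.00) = -44.00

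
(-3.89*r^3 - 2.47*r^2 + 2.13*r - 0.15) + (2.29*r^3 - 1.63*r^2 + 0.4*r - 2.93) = -1.6*r^3 - 4.1*r^2 + 2.53*r - 3.08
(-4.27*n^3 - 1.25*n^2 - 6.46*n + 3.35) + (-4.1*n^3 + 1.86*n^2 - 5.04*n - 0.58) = -8.37*n^3 + 0.61*n^2 - 11.5*n + 2.77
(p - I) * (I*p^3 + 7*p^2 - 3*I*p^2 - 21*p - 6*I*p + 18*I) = I*p^4 + 8*p^3 - 3*I*p^3 - 24*p^2 - 13*I*p^2 - 6*p + 39*I*p + 18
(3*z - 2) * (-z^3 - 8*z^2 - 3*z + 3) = -3*z^4 - 22*z^3 + 7*z^2 + 15*z - 6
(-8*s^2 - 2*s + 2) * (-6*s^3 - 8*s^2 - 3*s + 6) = 48*s^5 + 76*s^4 + 28*s^3 - 58*s^2 - 18*s + 12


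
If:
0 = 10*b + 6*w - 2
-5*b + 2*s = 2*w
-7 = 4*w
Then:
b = 5/4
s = 11/8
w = -7/4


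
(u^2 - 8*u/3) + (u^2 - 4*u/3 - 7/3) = 2*u^2 - 4*u - 7/3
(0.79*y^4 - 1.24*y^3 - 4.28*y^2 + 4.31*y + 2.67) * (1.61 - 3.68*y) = -2.9072*y^5 + 5.8351*y^4 + 13.754*y^3 - 22.7516*y^2 - 2.8865*y + 4.2987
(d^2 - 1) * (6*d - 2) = 6*d^3 - 2*d^2 - 6*d + 2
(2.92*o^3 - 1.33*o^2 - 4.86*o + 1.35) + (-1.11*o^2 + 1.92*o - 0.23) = 2.92*o^3 - 2.44*o^2 - 2.94*o + 1.12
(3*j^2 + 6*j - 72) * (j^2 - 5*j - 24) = 3*j^4 - 9*j^3 - 174*j^2 + 216*j + 1728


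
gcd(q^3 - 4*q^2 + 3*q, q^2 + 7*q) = q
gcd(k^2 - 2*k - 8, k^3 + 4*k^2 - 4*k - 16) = k + 2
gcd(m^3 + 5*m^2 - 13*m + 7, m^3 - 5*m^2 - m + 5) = m - 1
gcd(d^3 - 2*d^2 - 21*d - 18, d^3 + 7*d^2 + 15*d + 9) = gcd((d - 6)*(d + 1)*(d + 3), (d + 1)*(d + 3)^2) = d^2 + 4*d + 3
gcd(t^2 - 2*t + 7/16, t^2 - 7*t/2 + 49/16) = t - 7/4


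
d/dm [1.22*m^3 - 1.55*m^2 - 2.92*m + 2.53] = 3.66*m^2 - 3.1*m - 2.92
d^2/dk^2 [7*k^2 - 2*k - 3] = 14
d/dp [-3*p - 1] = -3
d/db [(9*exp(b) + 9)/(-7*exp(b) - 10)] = -27*exp(b)/(7*exp(b) + 10)^2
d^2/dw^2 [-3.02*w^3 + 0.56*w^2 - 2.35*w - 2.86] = 1.12 - 18.12*w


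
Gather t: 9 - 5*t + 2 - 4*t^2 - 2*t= -4*t^2 - 7*t + 11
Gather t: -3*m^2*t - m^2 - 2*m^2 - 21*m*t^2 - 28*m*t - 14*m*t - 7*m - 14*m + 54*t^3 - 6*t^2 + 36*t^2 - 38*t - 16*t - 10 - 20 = -3*m^2 - 21*m + 54*t^3 + t^2*(30 - 21*m) + t*(-3*m^2 - 42*m - 54) - 30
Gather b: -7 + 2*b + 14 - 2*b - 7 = 0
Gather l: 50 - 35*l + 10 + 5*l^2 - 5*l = 5*l^2 - 40*l + 60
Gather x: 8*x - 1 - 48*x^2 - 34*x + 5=-48*x^2 - 26*x + 4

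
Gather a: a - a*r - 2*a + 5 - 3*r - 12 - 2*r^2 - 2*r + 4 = a*(-r - 1) - 2*r^2 - 5*r - 3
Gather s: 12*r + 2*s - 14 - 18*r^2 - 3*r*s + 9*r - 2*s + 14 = -18*r^2 - 3*r*s + 21*r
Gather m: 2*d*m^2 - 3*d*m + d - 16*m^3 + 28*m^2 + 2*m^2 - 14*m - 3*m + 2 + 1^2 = d - 16*m^3 + m^2*(2*d + 30) + m*(-3*d - 17) + 3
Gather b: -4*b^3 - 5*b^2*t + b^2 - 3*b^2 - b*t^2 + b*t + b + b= -4*b^3 + b^2*(-5*t - 2) + b*(-t^2 + t + 2)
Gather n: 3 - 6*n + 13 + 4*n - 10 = 6 - 2*n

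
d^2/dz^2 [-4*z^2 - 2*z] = -8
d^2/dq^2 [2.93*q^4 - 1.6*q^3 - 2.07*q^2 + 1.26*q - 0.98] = 35.16*q^2 - 9.6*q - 4.14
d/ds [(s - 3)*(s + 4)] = 2*s + 1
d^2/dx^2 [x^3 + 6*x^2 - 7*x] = 6*x + 12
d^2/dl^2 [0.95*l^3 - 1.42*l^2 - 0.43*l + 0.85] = 5.7*l - 2.84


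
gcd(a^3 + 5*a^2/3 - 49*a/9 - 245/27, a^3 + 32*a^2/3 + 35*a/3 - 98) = a - 7/3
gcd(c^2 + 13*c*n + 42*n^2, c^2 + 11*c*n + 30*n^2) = c + 6*n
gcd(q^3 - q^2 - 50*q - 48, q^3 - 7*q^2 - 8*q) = q^2 - 7*q - 8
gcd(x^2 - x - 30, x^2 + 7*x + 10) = x + 5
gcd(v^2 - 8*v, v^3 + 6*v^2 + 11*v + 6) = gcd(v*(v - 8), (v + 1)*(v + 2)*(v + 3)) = 1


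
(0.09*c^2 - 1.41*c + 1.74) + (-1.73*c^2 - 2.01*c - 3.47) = -1.64*c^2 - 3.42*c - 1.73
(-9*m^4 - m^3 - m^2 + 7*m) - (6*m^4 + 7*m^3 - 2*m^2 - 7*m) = -15*m^4 - 8*m^3 + m^2 + 14*m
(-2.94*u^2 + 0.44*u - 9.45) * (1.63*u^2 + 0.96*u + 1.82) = -4.7922*u^4 - 2.1052*u^3 - 20.3319*u^2 - 8.2712*u - 17.199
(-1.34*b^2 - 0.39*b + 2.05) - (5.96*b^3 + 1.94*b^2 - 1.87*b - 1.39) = -5.96*b^3 - 3.28*b^2 + 1.48*b + 3.44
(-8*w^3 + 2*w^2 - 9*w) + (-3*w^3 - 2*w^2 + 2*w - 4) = -11*w^3 - 7*w - 4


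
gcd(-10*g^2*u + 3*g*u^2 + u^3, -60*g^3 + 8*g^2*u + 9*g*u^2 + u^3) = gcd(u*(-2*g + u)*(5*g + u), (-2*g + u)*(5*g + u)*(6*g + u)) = -10*g^2 + 3*g*u + u^2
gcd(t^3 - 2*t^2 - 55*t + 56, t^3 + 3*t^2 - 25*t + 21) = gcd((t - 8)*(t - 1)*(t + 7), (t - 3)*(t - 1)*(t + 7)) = t^2 + 6*t - 7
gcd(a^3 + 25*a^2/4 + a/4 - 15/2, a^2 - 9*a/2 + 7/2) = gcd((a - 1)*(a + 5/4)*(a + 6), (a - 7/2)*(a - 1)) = a - 1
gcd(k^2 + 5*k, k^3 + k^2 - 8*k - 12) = 1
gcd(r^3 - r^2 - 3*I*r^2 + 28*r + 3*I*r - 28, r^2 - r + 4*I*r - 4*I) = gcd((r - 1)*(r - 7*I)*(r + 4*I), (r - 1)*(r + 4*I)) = r^2 + r*(-1 + 4*I) - 4*I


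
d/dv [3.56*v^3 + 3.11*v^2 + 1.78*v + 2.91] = 10.68*v^2 + 6.22*v + 1.78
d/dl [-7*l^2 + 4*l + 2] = 4 - 14*l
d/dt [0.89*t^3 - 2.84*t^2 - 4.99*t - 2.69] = 2.67*t^2 - 5.68*t - 4.99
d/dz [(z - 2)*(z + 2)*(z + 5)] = 3*z^2 + 10*z - 4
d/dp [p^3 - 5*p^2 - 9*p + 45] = 3*p^2 - 10*p - 9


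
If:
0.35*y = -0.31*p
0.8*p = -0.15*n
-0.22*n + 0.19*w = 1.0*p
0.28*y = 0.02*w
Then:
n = 0.00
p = 0.00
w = 0.00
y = 0.00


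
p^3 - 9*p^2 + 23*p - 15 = (p - 5)*(p - 3)*(p - 1)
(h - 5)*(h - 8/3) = h^2 - 23*h/3 + 40/3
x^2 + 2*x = x*(x + 2)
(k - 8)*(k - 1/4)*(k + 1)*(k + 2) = k^4 - 21*k^3/4 - 83*k^2/4 - 21*k/2 + 4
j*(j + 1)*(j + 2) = j^3 + 3*j^2 + 2*j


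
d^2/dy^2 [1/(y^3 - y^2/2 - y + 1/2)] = 4*((1 - 6*y)*(2*y^3 - y^2 - 2*y + 1) + 4*(-3*y^2 + y + 1)^2)/(2*y^3 - y^2 - 2*y + 1)^3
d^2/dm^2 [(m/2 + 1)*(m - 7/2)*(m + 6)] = 3*m + 9/2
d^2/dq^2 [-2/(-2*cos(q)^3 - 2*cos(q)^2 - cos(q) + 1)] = 16*((5*cos(q) + 2*cos(2*q) + cos(3*q))*(5*cos(q) + 8*cos(2*q) + 9*cos(3*q))/4 + 2*(6*cos(q)^2 + 4*cos(q) + 1)^2*sin(q)^2)/(5*cos(q) + 2*cos(2*q) + cos(3*q))^3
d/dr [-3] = 0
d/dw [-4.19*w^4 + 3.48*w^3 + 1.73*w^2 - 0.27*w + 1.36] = -16.76*w^3 + 10.44*w^2 + 3.46*w - 0.27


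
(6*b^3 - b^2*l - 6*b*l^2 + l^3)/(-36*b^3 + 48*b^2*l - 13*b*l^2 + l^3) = (-b - l)/(6*b - l)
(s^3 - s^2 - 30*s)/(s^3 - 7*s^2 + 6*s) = (s + 5)/(s - 1)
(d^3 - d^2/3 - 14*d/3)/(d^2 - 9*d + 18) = d*(3*d^2 - d - 14)/(3*(d^2 - 9*d + 18))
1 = 1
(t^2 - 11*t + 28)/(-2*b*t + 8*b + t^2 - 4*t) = (t - 7)/(-2*b + t)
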